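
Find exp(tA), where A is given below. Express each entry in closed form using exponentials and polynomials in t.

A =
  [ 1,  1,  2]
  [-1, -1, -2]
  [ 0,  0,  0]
e^{tA} =
  [t + 1, t, 2*t]
  [-t, 1 - t, -2*t]
  [0, 0, 1]

Strategy: write A = P · J · P⁻¹ where J is a Jordan canonical form, so e^{tA} = P · e^{tJ} · P⁻¹, and e^{tJ} can be computed block-by-block.

A has Jordan form
J =
  [0, 1, 0]
  [0, 0, 0]
  [0, 0, 0]
(up to reordering of blocks).

Per-block formulas:
  For a 2×2 Jordan block J_2(0): exp(t · J_2(0)) = e^(0t)·(I + t·N), where N is the 2×2 nilpotent shift.
  For a 1×1 block at λ = 0: exp(t · [0]) = [e^(0t)].

After assembling e^{tJ} and conjugating by P, we get:

e^{tA} =
  [t + 1, t, 2*t]
  [-t, 1 - t, -2*t]
  [0, 0, 1]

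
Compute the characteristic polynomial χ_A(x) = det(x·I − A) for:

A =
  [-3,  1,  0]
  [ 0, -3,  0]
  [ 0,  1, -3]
x^3 + 9*x^2 + 27*x + 27

Expanding det(x·I − A) (e.g. by cofactor expansion or by noting that A is similar to its Jordan form J, which has the same characteristic polynomial as A) gives
  χ_A(x) = x^3 + 9*x^2 + 27*x + 27
which factors as (x + 3)^3. The eigenvalues (with algebraic multiplicities) are λ = -3 with multiplicity 3.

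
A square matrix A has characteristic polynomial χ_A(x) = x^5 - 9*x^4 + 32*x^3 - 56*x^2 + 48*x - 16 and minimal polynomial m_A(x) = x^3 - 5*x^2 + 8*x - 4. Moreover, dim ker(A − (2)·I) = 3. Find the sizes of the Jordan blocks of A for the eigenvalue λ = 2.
Block sizes for λ = 2: [2, 1, 1]

Step 1 — from the characteristic polynomial, algebraic multiplicity of λ = 2 is 4. From dim ker(A − (2)·I) = 3, there are exactly 3 Jordan blocks for λ = 2.
Step 2 — from the minimal polynomial, the factor (x − 2)^2 tells us the largest block for λ = 2 has size 2.
Step 3 — with total size 4, 3 blocks, and largest block 2, the block sizes (in nonincreasing order) are [2, 1, 1].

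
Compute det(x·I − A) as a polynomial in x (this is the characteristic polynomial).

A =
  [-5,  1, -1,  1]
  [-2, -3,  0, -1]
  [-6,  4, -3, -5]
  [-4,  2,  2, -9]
x^4 + 20*x^3 + 150*x^2 + 500*x + 625

Expanding det(x·I − A) (e.g. by cofactor expansion or by noting that A is similar to its Jordan form J, which has the same characteristic polynomial as A) gives
  χ_A(x) = x^4 + 20*x^3 + 150*x^2 + 500*x + 625
which factors as (x + 5)^4. The eigenvalues (with algebraic multiplicities) are λ = -5 with multiplicity 4.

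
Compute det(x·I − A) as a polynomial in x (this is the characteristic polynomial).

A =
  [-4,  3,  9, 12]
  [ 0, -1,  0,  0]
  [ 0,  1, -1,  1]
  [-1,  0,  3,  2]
x^4 + 4*x^3 + 6*x^2 + 4*x + 1

Expanding det(x·I − A) (e.g. by cofactor expansion or by noting that A is similar to its Jordan form J, which has the same characteristic polynomial as A) gives
  χ_A(x) = x^4 + 4*x^3 + 6*x^2 + 4*x + 1
which factors as (x + 1)^4. The eigenvalues (with algebraic multiplicities) are λ = -1 with multiplicity 4.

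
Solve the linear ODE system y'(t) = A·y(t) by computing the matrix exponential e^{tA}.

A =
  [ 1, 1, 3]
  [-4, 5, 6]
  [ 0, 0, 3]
e^{tA} =
  [-2*t*exp(3*t) + exp(3*t), t*exp(3*t), 3*t*exp(3*t)]
  [-4*t*exp(3*t), 2*t*exp(3*t) + exp(3*t), 6*t*exp(3*t)]
  [0, 0, exp(3*t)]

Strategy: write A = P · J · P⁻¹ where J is a Jordan canonical form, so e^{tA} = P · e^{tJ} · P⁻¹, and e^{tJ} can be computed block-by-block.

A has Jordan form
J =
  [3, 1, 0]
  [0, 3, 0]
  [0, 0, 3]
(up to reordering of blocks).

Per-block formulas:
  For a 1×1 block at λ = 3: exp(t · [3]) = [e^(3t)].
  For a 2×2 Jordan block J_2(3): exp(t · J_2(3)) = e^(3t)·(I + t·N), where N is the 2×2 nilpotent shift.

After assembling e^{tJ} and conjugating by P, we get:

e^{tA} =
  [-2*t*exp(3*t) + exp(3*t), t*exp(3*t), 3*t*exp(3*t)]
  [-4*t*exp(3*t), 2*t*exp(3*t) + exp(3*t), 6*t*exp(3*t)]
  [0, 0, exp(3*t)]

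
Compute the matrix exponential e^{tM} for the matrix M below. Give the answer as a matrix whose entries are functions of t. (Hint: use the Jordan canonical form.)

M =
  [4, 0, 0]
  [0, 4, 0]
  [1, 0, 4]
e^{tM} =
  [exp(4*t), 0, 0]
  [0, exp(4*t), 0]
  [t*exp(4*t), 0, exp(4*t)]

Strategy: write M = P · J · P⁻¹ where J is a Jordan canonical form, so e^{tM} = P · e^{tJ} · P⁻¹, and e^{tJ} can be computed block-by-block.

M has Jordan form
J =
  [4, 1, 0]
  [0, 4, 0]
  [0, 0, 4]
(up to reordering of blocks).

Per-block formulas:
  For a 1×1 block at λ = 4: exp(t · [4]) = [e^(4t)].
  For a 2×2 Jordan block J_2(4): exp(t · J_2(4)) = e^(4t)·(I + t·N), where N is the 2×2 nilpotent shift.

After assembling e^{tJ} and conjugating by P, we get:

e^{tM} =
  [exp(4*t), 0, 0]
  [0, exp(4*t), 0]
  [t*exp(4*t), 0, exp(4*t)]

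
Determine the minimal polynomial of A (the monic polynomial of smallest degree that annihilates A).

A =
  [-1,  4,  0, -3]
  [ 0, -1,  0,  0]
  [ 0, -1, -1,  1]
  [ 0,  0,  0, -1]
x^2 + 2*x + 1

The characteristic polynomial is χ_A(x) = (x + 1)^4, so the eigenvalues are known. The minimal polynomial is
  m_A(x) = Π_λ (x − λ)^{k_λ}
where k_λ is the size of the *largest* Jordan block for λ (equivalently, the smallest k with (A − λI)^k v = 0 for every generalised eigenvector v of λ).

  λ = -1: largest Jordan block has size 2, contributing (x + 1)^2

So m_A(x) = (x + 1)^2 = x^2 + 2*x + 1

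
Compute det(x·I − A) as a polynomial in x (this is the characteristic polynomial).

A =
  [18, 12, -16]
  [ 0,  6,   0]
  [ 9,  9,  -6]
x^3 - 18*x^2 + 108*x - 216

Expanding det(x·I − A) (e.g. by cofactor expansion or by noting that A is similar to its Jordan form J, which has the same characteristic polynomial as A) gives
  χ_A(x) = x^3 - 18*x^2 + 108*x - 216
which factors as (x - 6)^3. The eigenvalues (with algebraic multiplicities) are λ = 6 with multiplicity 3.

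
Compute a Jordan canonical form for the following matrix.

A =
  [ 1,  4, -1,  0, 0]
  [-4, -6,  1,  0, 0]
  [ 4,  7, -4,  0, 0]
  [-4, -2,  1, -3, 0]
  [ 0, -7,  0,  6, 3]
J_3(-3) ⊕ J_1(-3) ⊕ J_1(3)

The characteristic polynomial is
  det(x·I − A) = x^5 + 9*x^4 + 18*x^3 - 54*x^2 - 243*x - 243 = (x - 3)*(x + 3)^4

Eigenvalues and multiplicities (the geometric multiplicity of λ is n − rank(A − λI), which equals the number of Jordan blocks for λ):
  λ = -3: algebraic multiplicity = 4, geometric multiplicity = 2
  λ = 3: algebraic multiplicity = 1, geometric multiplicity = 1

Determining the block sizes for each eigenvalue:
  λ = -3: with am = 4 and gm = 2, the partition is not yet determined (e.g. several partitions of 4 into 2 parts exist). Let N = A − (-3)·I. Computing rank(N^1) = 3, rank(N^2) = 2, rank(N^3) = 1; the number of blocks of size ≥ j is rank(N^{j−1}) − rank(N^j), giving [2, 1, 1]. So we have 1 block(s) of size 3, 1 block(s) of size 1 → block sizes [3, 1]
  λ = 3: one block (gm = 1), so the single block has size am = 1 → block sizes [1]

Assembling the blocks gives a Jordan form
J =
  [-3,  1,  0,  0, 0]
  [ 0, -3,  1,  0, 0]
  [ 0,  0, -3,  0, 0]
  [ 0,  0,  0, -3, 0]
  [ 0,  0,  0,  0, 3]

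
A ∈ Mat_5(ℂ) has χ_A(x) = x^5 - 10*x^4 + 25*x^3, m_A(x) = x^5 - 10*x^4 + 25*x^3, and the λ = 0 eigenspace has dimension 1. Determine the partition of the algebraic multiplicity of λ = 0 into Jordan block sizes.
Block sizes for λ = 0: [3]

Step 1 — from the characteristic polynomial, algebraic multiplicity of λ = 0 is 3. From dim ker(A − (0)·I) = 1, there are exactly 1 Jordan blocks for λ = 0.
Step 2 — from the minimal polynomial, the factor (x − 0)^3 tells us the largest block for λ = 0 has size 3.
Step 3 — with total size 3, 1 blocks, and largest block 3, the block sizes (in nonincreasing order) are [3].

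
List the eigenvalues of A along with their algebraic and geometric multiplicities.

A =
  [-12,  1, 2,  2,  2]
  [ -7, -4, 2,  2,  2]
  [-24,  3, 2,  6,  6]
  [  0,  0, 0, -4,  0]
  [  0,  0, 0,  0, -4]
λ = -5: alg = 2, geom = 1; λ = -4: alg = 3, geom = 3

Step 1 — factor the characteristic polynomial to read off the algebraic multiplicities:
  χ_A(x) = (x + 4)^3*(x + 5)^2

Step 2 — compute geometric multiplicities via the rank-nullity identity g(λ) = n − rank(A − λI):
  rank(A − (-5)·I) = 4, so dim ker(A − (-5)·I) = n − 4 = 1
  rank(A − (-4)·I) = 2, so dim ker(A − (-4)·I) = n − 2 = 3

Summary:
  λ = -5: algebraic multiplicity = 2, geometric multiplicity = 1
  λ = -4: algebraic multiplicity = 3, geometric multiplicity = 3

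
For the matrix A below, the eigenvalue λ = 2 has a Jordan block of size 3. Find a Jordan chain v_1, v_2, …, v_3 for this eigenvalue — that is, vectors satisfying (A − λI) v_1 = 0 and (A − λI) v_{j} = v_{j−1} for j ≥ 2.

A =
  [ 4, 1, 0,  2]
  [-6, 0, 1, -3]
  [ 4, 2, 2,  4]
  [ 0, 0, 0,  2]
A Jordan chain for λ = 2 of length 3:
v_1 = (-2, 4, -4, 0)ᵀ
v_2 = (2, -6, 4, 0)ᵀ
v_3 = (1, 0, 0, 0)ᵀ

Let N = A − (2)·I. We want v_3 with N^3 v_3 = 0 but N^2 v_3 ≠ 0; then v_{j-1} := N · v_j for j = 3, …, 2.

Pick v_3 = (1, 0, 0, 0)ᵀ.
Then v_2 = N · v_3 = (2, -6, 4, 0)ᵀ.
Then v_1 = N · v_2 = (-2, 4, -4, 0)ᵀ.

Sanity check: (A − (2)·I) v_1 = (0, 0, 0, 0)ᵀ = 0. ✓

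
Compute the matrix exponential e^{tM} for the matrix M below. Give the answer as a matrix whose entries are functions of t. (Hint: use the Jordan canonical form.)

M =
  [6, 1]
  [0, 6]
e^{tM} =
  [exp(6*t), t*exp(6*t)]
  [0, exp(6*t)]

Strategy: write M = P · J · P⁻¹ where J is a Jordan canonical form, so e^{tM} = P · e^{tJ} · P⁻¹, and e^{tJ} can be computed block-by-block.

M has Jordan form
J =
  [6, 1]
  [0, 6]
(up to reordering of blocks).

Per-block formulas:
  For a 2×2 Jordan block J_2(6): exp(t · J_2(6)) = e^(6t)·(I + t·N), where N is the 2×2 nilpotent shift.

After assembling e^{tJ} and conjugating by P, we get:

e^{tM} =
  [exp(6*t), t*exp(6*t)]
  [0, exp(6*t)]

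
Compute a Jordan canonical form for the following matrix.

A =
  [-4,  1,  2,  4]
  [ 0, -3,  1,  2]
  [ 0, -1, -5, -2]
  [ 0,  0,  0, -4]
J_3(-4) ⊕ J_1(-4)

The characteristic polynomial is
  det(x·I − A) = x^4 + 16*x^3 + 96*x^2 + 256*x + 256 = (x + 4)^4

Eigenvalues and multiplicities (the geometric multiplicity of λ is n − rank(A − λI), which equals the number of Jordan blocks for λ):
  λ = -4: algebraic multiplicity = 4, geometric multiplicity = 2

Determining the block sizes for each eigenvalue:
  λ = -4: with am = 4 and gm = 2, the partition is not yet determined (e.g. several partitions of 4 into 2 parts exist). Let N = A − (-4)·I. Computing rank(N^1) = 2, rank(N^2) = 1, rank(N^3) = 0; the number of blocks of size ≥ j is rank(N^{j−1}) − rank(N^j), giving [2, 1, 1]. So we have 1 block(s) of size 3, 1 block(s) of size 1 → block sizes [3, 1]

Assembling the blocks gives a Jordan form
J =
  [-4,  1,  0,  0]
  [ 0, -4,  1,  0]
  [ 0,  0, -4,  0]
  [ 0,  0,  0, -4]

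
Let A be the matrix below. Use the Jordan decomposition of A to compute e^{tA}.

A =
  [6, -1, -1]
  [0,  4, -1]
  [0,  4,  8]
e^{tA} =
  [exp(6*t), -t^2*exp(6*t) - t*exp(6*t), -t^2*exp(6*t)/2 - t*exp(6*t)]
  [0, -2*t*exp(6*t) + exp(6*t), -t*exp(6*t)]
  [0, 4*t*exp(6*t), 2*t*exp(6*t) + exp(6*t)]

Strategy: write A = P · J · P⁻¹ where J is a Jordan canonical form, so e^{tA} = P · e^{tJ} · P⁻¹, and e^{tJ} can be computed block-by-block.

A has Jordan form
J =
  [6, 1, 0]
  [0, 6, 1]
  [0, 0, 6]
(up to reordering of blocks).

Per-block formulas:
  For a 3×3 Jordan block J_3(6): exp(t · J_3(6)) = e^(6t)·(I + t·N + (t^2/2)·N^2), where N is the 3×3 nilpotent shift.

After assembling e^{tJ} and conjugating by P, we get:

e^{tA} =
  [exp(6*t), -t^2*exp(6*t) - t*exp(6*t), -t^2*exp(6*t)/2 - t*exp(6*t)]
  [0, -2*t*exp(6*t) + exp(6*t), -t*exp(6*t)]
  [0, 4*t*exp(6*t), 2*t*exp(6*t) + exp(6*t)]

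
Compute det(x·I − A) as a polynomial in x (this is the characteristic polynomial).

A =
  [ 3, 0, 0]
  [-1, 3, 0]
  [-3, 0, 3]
x^3 - 9*x^2 + 27*x - 27

Expanding det(x·I − A) (e.g. by cofactor expansion or by noting that A is similar to its Jordan form J, which has the same characteristic polynomial as A) gives
  χ_A(x) = x^3 - 9*x^2 + 27*x - 27
which factors as (x - 3)^3. The eigenvalues (with algebraic multiplicities) are λ = 3 with multiplicity 3.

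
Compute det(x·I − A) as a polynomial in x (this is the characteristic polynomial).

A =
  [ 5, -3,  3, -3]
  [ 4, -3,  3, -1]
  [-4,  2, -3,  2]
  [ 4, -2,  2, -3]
x^4 + 4*x^3 + 6*x^2 + 4*x + 1

Expanding det(x·I − A) (e.g. by cofactor expansion or by noting that A is similar to its Jordan form J, which has the same characteristic polynomial as A) gives
  χ_A(x) = x^4 + 4*x^3 + 6*x^2 + 4*x + 1
which factors as (x + 1)^4. The eigenvalues (with algebraic multiplicities) are λ = -1 with multiplicity 4.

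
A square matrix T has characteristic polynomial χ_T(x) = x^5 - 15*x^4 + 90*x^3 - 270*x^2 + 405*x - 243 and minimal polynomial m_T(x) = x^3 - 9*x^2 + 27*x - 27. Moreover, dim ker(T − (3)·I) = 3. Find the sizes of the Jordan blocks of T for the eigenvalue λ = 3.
Block sizes for λ = 3: [3, 1, 1]

Step 1 — from the characteristic polynomial, algebraic multiplicity of λ = 3 is 5. From dim ker(T − (3)·I) = 3, there are exactly 3 Jordan blocks for λ = 3.
Step 2 — from the minimal polynomial, the factor (x − 3)^3 tells us the largest block for λ = 3 has size 3.
Step 3 — with total size 5, 3 blocks, and largest block 3, the block sizes (in nonincreasing order) are [3, 1, 1].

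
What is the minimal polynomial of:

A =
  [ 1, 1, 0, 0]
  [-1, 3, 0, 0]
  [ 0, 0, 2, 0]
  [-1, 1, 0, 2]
x^2 - 4*x + 4

The characteristic polynomial is χ_A(x) = (x - 2)^4, so the eigenvalues are known. The minimal polynomial is
  m_A(x) = Π_λ (x − λ)^{k_λ}
where k_λ is the size of the *largest* Jordan block for λ (equivalently, the smallest k with (A − λI)^k v = 0 for every generalised eigenvector v of λ).

  λ = 2: largest Jordan block has size 2, contributing (x − 2)^2

So m_A(x) = (x - 2)^2 = x^2 - 4*x + 4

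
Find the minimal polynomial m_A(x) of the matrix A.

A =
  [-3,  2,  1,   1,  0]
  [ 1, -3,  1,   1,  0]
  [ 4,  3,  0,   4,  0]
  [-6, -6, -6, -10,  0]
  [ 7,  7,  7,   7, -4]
x^3 + 12*x^2 + 48*x + 64

The characteristic polynomial is χ_A(x) = (x + 4)^5, so the eigenvalues are known. The minimal polynomial is
  m_A(x) = Π_λ (x − λ)^{k_λ}
where k_λ is the size of the *largest* Jordan block for λ (equivalently, the smallest k with (A − λI)^k v = 0 for every generalised eigenvector v of λ).

  λ = -4: largest Jordan block has size 3, contributing (x + 4)^3

So m_A(x) = (x + 4)^3 = x^3 + 12*x^2 + 48*x + 64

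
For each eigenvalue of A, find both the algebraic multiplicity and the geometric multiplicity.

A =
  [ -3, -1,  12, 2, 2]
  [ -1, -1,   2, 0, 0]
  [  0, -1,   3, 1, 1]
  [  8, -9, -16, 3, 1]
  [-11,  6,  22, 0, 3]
λ = -2: alg = 2, geom = 1; λ = 3: alg = 3, geom = 1

Step 1 — factor the characteristic polynomial to read off the algebraic multiplicities:
  χ_A(x) = (x - 3)^3*(x + 2)^2

Step 2 — compute geometric multiplicities via the rank-nullity identity g(λ) = n − rank(A − λI):
  rank(A − (-2)·I) = 4, so dim ker(A − (-2)·I) = n − 4 = 1
  rank(A − (3)·I) = 4, so dim ker(A − (3)·I) = n − 4 = 1

Summary:
  λ = -2: algebraic multiplicity = 2, geometric multiplicity = 1
  λ = 3: algebraic multiplicity = 3, geometric multiplicity = 1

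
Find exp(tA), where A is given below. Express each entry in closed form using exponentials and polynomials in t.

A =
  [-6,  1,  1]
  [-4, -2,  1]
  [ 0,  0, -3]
e^{tA} =
  [-2*t*exp(-4*t) + exp(-4*t), t*exp(-4*t), t*exp(-4*t)]
  [-4*t*exp(-4*t), 2*t*exp(-4*t) + exp(-4*t), 2*t*exp(-4*t) - exp(-3*t) + exp(-4*t)]
  [0, 0, exp(-3*t)]

Strategy: write A = P · J · P⁻¹ where J is a Jordan canonical form, so e^{tA} = P · e^{tJ} · P⁻¹, and e^{tJ} can be computed block-by-block.

A has Jordan form
J =
  [-4,  1,  0]
  [ 0, -4,  0]
  [ 0,  0, -3]
(up to reordering of blocks).

Per-block formulas:
  For a 2×2 Jordan block J_2(-4): exp(t · J_2(-4)) = e^(-4t)·(I + t·N), where N is the 2×2 nilpotent shift.
  For a 1×1 block at λ = -3: exp(t · [-3]) = [e^(-3t)].

After assembling e^{tJ} and conjugating by P, we get:

e^{tA} =
  [-2*t*exp(-4*t) + exp(-4*t), t*exp(-4*t), t*exp(-4*t)]
  [-4*t*exp(-4*t), 2*t*exp(-4*t) + exp(-4*t), 2*t*exp(-4*t) - exp(-3*t) + exp(-4*t)]
  [0, 0, exp(-3*t)]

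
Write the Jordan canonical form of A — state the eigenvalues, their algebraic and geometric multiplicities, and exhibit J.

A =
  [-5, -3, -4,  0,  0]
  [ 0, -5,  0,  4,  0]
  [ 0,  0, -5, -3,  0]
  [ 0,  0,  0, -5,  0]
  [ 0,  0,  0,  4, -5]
J_2(-5) ⊕ J_2(-5) ⊕ J_1(-5)

The characteristic polynomial is
  det(x·I − A) = x^5 + 25*x^4 + 250*x^3 + 1250*x^2 + 3125*x + 3125 = (x + 5)^5

Eigenvalues and multiplicities (the geometric multiplicity of λ is n − rank(A − λI), which equals the number of Jordan blocks for λ):
  λ = -5: algebraic multiplicity = 5, geometric multiplicity = 3

Determining the block sizes for each eigenvalue:
  λ = -5: with am = 5 and gm = 3, the partition is not yet determined (e.g. several partitions of 5 into 3 parts exist). Let N = A − (-5)·I. Computing rank(N^1) = 2, rank(N^2) = 0; the number of blocks of size ≥ j is rank(N^{j−1}) − rank(N^j), giving [3, 2]. So we have 2 block(s) of size 2, 1 block(s) of size 1 → block sizes [2, 2, 1]

Assembling the blocks gives a Jordan form
J =
  [-5,  1,  0,  0,  0]
  [ 0, -5,  0,  0,  0]
  [ 0,  0, -5,  1,  0]
  [ 0,  0,  0, -5,  0]
  [ 0,  0,  0,  0, -5]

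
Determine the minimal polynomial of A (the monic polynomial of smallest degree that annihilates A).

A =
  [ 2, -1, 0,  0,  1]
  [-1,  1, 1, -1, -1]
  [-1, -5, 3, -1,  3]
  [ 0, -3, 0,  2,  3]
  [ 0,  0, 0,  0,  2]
x^3 - 6*x^2 + 12*x - 8

The characteristic polynomial is χ_A(x) = (x - 2)^5, so the eigenvalues are known. The minimal polynomial is
  m_A(x) = Π_λ (x − λ)^{k_λ}
where k_λ is the size of the *largest* Jordan block for λ (equivalently, the smallest k with (A − λI)^k v = 0 for every generalised eigenvector v of λ).

  λ = 2: largest Jordan block has size 3, contributing (x − 2)^3

So m_A(x) = (x - 2)^3 = x^3 - 6*x^2 + 12*x - 8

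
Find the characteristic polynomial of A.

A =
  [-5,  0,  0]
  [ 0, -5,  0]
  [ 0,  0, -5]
x^3 + 15*x^2 + 75*x + 125

Expanding det(x·I − A) (e.g. by cofactor expansion or by noting that A is similar to its Jordan form J, which has the same characteristic polynomial as A) gives
  χ_A(x) = x^3 + 15*x^2 + 75*x + 125
which factors as (x + 5)^3. The eigenvalues (with algebraic multiplicities) are λ = -5 with multiplicity 3.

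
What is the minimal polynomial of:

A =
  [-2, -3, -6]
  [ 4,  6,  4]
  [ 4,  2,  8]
x^2 - 8*x + 16

The characteristic polynomial is χ_A(x) = (x - 4)^3, so the eigenvalues are known. The minimal polynomial is
  m_A(x) = Π_λ (x − λ)^{k_λ}
where k_λ is the size of the *largest* Jordan block for λ (equivalently, the smallest k with (A − λI)^k v = 0 for every generalised eigenvector v of λ).

  λ = 4: largest Jordan block has size 2, contributing (x − 4)^2

So m_A(x) = (x - 4)^2 = x^2 - 8*x + 16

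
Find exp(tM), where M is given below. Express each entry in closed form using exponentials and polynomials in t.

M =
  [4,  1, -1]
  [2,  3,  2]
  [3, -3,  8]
e^{tM} =
  [-t*exp(5*t) + exp(5*t), t*exp(5*t), -t*exp(5*t)]
  [2*t*exp(5*t), -2*t*exp(5*t) + exp(5*t), 2*t*exp(5*t)]
  [3*t*exp(5*t), -3*t*exp(5*t), 3*t*exp(5*t) + exp(5*t)]

Strategy: write M = P · J · P⁻¹ where J is a Jordan canonical form, so e^{tM} = P · e^{tJ} · P⁻¹, and e^{tJ} can be computed block-by-block.

M has Jordan form
J =
  [5, 1, 0]
  [0, 5, 0]
  [0, 0, 5]
(up to reordering of blocks).

Per-block formulas:
  For a 1×1 block at λ = 5: exp(t · [5]) = [e^(5t)].
  For a 2×2 Jordan block J_2(5): exp(t · J_2(5)) = e^(5t)·(I + t·N), where N is the 2×2 nilpotent shift.

After assembling e^{tJ} and conjugating by P, we get:

e^{tM} =
  [-t*exp(5*t) + exp(5*t), t*exp(5*t), -t*exp(5*t)]
  [2*t*exp(5*t), -2*t*exp(5*t) + exp(5*t), 2*t*exp(5*t)]
  [3*t*exp(5*t), -3*t*exp(5*t), 3*t*exp(5*t) + exp(5*t)]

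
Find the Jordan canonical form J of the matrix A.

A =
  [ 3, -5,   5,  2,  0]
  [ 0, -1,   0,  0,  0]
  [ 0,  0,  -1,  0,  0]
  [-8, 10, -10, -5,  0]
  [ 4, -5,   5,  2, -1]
J_2(-1) ⊕ J_1(-1) ⊕ J_1(-1) ⊕ J_1(-1)

The characteristic polynomial is
  det(x·I − A) = x^5 + 5*x^4 + 10*x^3 + 10*x^2 + 5*x + 1 = (x + 1)^5

Eigenvalues and multiplicities (the geometric multiplicity of λ is n − rank(A − λI), which equals the number of Jordan blocks for λ):
  λ = -1: algebraic multiplicity = 5, geometric multiplicity = 4

Determining the block sizes for each eigenvalue:
  λ = -1: 4 blocks summing to 5 forces exactly one block of size 2 and the rest size 1 → block sizes [2, 1, 1, 1]

Assembling the blocks gives a Jordan form
J =
  [-1,  1,  0,  0,  0]
  [ 0, -1,  0,  0,  0]
  [ 0,  0, -1,  0,  0]
  [ 0,  0,  0, -1,  0]
  [ 0,  0,  0,  0, -1]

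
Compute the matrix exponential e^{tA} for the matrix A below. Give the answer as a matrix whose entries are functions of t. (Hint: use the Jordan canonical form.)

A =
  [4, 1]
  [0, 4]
e^{tA} =
  [exp(4*t), t*exp(4*t)]
  [0, exp(4*t)]

Strategy: write A = P · J · P⁻¹ where J is a Jordan canonical form, so e^{tA} = P · e^{tJ} · P⁻¹, and e^{tJ} can be computed block-by-block.

A has Jordan form
J =
  [4, 1]
  [0, 4]
(up to reordering of blocks).

Per-block formulas:
  For a 2×2 Jordan block J_2(4): exp(t · J_2(4)) = e^(4t)·(I + t·N), where N is the 2×2 nilpotent shift.

After assembling e^{tJ} and conjugating by P, we get:

e^{tA} =
  [exp(4*t), t*exp(4*t)]
  [0, exp(4*t)]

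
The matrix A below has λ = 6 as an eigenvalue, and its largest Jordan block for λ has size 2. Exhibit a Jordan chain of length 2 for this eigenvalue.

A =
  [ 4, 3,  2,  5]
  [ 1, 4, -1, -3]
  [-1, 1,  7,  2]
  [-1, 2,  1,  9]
A Jordan chain for λ = 6 of length 2:
v_1 = (-2, 1, -1, -1)ᵀ
v_2 = (1, 0, 0, 0)ᵀ

Let N = A − (6)·I. We want v_2 with N^2 v_2 = 0 but N^1 v_2 ≠ 0; then v_{j-1} := N · v_j for j = 2, …, 2.

Pick v_2 = (1, 0, 0, 0)ᵀ.
Then v_1 = N · v_2 = (-2, 1, -1, -1)ᵀ.

Sanity check: (A − (6)·I) v_1 = (0, 0, 0, 0)ᵀ = 0. ✓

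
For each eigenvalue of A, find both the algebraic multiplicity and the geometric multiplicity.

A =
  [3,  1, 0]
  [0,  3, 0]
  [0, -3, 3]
λ = 3: alg = 3, geom = 2

Step 1 — factor the characteristic polynomial to read off the algebraic multiplicities:
  χ_A(x) = (x - 3)^3

Step 2 — compute geometric multiplicities via the rank-nullity identity g(λ) = n − rank(A − λI):
  rank(A − (3)·I) = 1, so dim ker(A − (3)·I) = n − 1 = 2

Summary:
  λ = 3: algebraic multiplicity = 3, geometric multiplicity = 2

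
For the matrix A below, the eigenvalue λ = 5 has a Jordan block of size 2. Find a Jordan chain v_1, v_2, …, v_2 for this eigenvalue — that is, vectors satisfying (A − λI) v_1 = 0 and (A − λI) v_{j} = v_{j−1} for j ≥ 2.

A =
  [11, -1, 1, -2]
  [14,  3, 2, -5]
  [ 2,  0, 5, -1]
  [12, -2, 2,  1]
A Jordan chain for λ = 5 of length 2:
v_1 = (6, 14, 2, 12)ᵀ
v_2 = (1, 0, 0, 0)ᵀ

Let N = A − (5)·I. We want v_2 with N^2 v_2 = 0 but N^1 v_2 ≠ 0; then v_{j-1} := N · v_j for j = 2, …, 2.

Pick v_2 = (1, 0, 0, 0)ᵀ.
Then v_1 = N · v_2 = (6, 14, 2, 12)ᵀ.

Sanity check: (A − (5)·I) v_1 = (0, 0, 0, 0)ᵀ = 0. ✓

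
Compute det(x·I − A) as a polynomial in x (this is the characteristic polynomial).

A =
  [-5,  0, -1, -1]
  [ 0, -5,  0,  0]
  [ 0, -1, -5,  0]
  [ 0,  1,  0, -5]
x^4 + 20*x^3 + 150*x^2 + 500*x + 625

Expanding det(x·I − A) (e.g. by cofactor expansion or by noting that A is similar to its Jordan form J, which has the same characteristic polynomial as A) gives
  χ_A(x) = x^4 + 20*x^3 + 150*x^2 + 500*x + 625
which factors as (x + 5)^4. The eigenvalues (with algebraic multiplicities) are λ = -5 with multiplicity 4.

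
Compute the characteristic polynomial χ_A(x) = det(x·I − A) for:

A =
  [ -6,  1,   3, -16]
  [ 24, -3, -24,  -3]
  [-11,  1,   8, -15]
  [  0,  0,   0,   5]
x^4 - 4*x^3 - 26*x^2 + 60*x + 225

Expanding det(x·I − A) (e.g. by cofactor expansion or by noting that A is similar to its Jordan form J, which has the same characteristic polynomial as A) gives
  χ_A(x) = x^4 - 4*x^3 - 26*x^2 + 60*x + 225
which factors as (x - 5)^2*(x + 3)^2. The eigenvalues (with algebraic multiplicities) are λ = -3 with multiplicity 2, λ = 5 with multiplicity 2.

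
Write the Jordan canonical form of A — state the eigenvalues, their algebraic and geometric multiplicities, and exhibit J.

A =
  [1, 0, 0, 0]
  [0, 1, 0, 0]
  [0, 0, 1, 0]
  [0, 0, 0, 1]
J_1(1) ⊕ J_1(1) ⊕ J_1(1) ⊕ J_1(1)

The characteristic polynomial is
  det(x·I − A) = x^4 - 4*x^3 + 6*x^2 - 4*x + 1 = (x - 1)^4

Eigenvalues and multiplicities (the geometric multiplicity of λ is n − rank(A − λI), which equals the number of Jordan blocks for λ):
  λ = 1: algebraic multiplicity = 4, geometric multiplicity = 4

Determining the block sizes for each eigenvalue:
  λ = 1: gm = am = 4, so every block has size 1 → block sizes [1, 1, 1, 1]

Assembling the blocks gives a Jordan form
J =
  [1, 0, 0, 0]
  [0, 1, 0, 0]
  [0, 0, 1, 0]
  [0, 0, 0, 1]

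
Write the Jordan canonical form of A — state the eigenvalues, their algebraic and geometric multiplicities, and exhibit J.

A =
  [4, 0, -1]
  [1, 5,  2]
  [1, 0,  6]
J_3(5)

The characteristic polynomial is
  det(x·I − A) = x^3 - 15*x^2 + 75*x - 125 = (x - 5)^3

Eigenvalues and multiplicities (the geometric multiplicity of λ is n − rank(A − λI), which equals the number of Jordan blocks for λ):
  λ = 5: algebraic multiplicity = 3, geometric multiplicity = 1

Determining the block sizes for each eigenvalue:
  λ = 5: one block (gm = 1), so the single block has size am = 3 → block sizes [3]

Assembling the blocks gives a Jordan form
J =
  [5, 1, 0]
  [0, 5, 1]
  [0, 0, 5]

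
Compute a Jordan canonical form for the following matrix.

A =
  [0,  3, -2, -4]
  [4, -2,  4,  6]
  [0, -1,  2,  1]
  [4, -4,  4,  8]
J_2(2) ⊕ J_2(2)

The characteristic polynomial is
  det(x·I − A) = x^4 - 8*x^3 + 24*x^2 - 32*x + 16 = (x - 2)^4

Eigenvalues and multiplicities (the geometric multiplicity of λ is n − rank(A − λI), which equals the number of Jordan blocks for λ):
  λ = 2: algebraic multiplicity = 4, geometric multiplicity = 2

Determining the block sizes for each eigenvalue:
  λ = 2: with am = 4 and gm = 2, the partition is not yet determined (e.g. several partitions of 4 into 2 parts exist). Let N = A − (2)·I. Computing rank(N^1) = 2, rank(N^2) = 0; the number of blocks of size ≥ j is rank(N^{j−1}) − rank(N^j), giving [2, 2]. So we have 2 block(s) of size 2 → block sizes [2, 2]

Assembling the blocks gives a Jordan form
J =
  [2, 1, 0, 0]
  [0, 2, 0, 0]
  [0, 0, 2, 1]
  [0, 0, 0, 2]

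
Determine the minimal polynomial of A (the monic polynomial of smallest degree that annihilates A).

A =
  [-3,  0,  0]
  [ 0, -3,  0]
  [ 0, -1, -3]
x^2 + 6*x + 9

The characteristic polynomial is χ_A(x) = (x + 3)^3, so the eigenvalues are known. The minimal polynomial is
  m_A(x) = Π_λ (x − λ)^{k_λ}
where k_λ is the size of the *largest* Jordan block for λ (equivalently, the smallest k with (A − λI)^k v = 0 for every generalised eigenvector v of λ).

  λ = -3: largest Jordan block has size 2, contributing (x + 3)^2

So m_A(x) = (x + 3)^2 = x^2 + 6*x + 9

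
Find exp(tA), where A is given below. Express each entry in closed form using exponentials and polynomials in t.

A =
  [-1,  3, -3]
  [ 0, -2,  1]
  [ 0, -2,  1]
e^{tA} =
  [exp(-t), 3 - 3*exp(-t), -3 + 3*exp(-t)]
  [0, -1 + 2*exp(-t), 1 - exp(-t)]
  [0, -2 + 2*exp(-t), 2 - exp(-t)]

Strategy: write A = P · J · P⁻¹ where J is a Jordan canonical form, so e^{tA} = P · e^{tJ} · P⁻¹, and e^{tJ} can be computed block-by-block.

A has Jordan form
J =
  [-1,  0, 0]
  [ 0, -1, 0]
  [ 0,  0, 0]
(up to reordering of blocks).

Per-block formulas:
  For a 1×1 block at λ = -1: exp(t · [-1]) = [e^(-1t)].
  For a 1×1 block at λ = 0: exp(t · [0]) = [e^(0t)].

After assembling e^{tJ} and conjugating by P, we get:

e^{tA} =
  [exp(-t), 3 - 3*exp(-t), -3 + 3*exp(-t)]
  [0, -1 + 2*exp(-t), 1 - exp(-t)]
  [0, -2 + 2*exp(-t), 2 - exp(-t)]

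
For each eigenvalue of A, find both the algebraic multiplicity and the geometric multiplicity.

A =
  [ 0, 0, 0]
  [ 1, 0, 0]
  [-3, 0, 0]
λ = 0: alg = 3, geom = 2

Step 1 — factor the characteristic polynomial to read off the algebraic multiplicities:
  χ_A(x) = x^3

Step 2 — compute geometric multiplicities via the rank-nullity identity g(λ) = n − rank(A − λI):
  rank(A − (0)·I) = 1, so dim ker(A − (0)·I) = n − 1 = 2

Summary:
  λ = 0: algebraic multiplicity = 3, geometric multiplicity = 2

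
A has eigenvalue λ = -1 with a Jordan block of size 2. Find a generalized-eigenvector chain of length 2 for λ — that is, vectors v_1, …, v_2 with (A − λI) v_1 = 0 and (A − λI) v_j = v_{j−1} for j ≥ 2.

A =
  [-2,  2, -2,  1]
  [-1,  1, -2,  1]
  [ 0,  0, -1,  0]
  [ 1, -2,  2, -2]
A Jordan chain for λ = -1 of length 2:
v_1 = (-1, -1, 0, 1)ᵀ
v_2 = (1, 0, 0, 0)ᵀ

Let N = A − (-1)·I. We want v_2 with N^2 v_2 = 0 but N^1 v_2 ≠ 0; then v_{j-1} := N · v_j for j = 2, …, 2.

Pick v_2 = (1, 0, 0, 0)ᵀ.
Then v_1 = N · v_2 = (-1, -1, 0, 1)ᵀ.

Sanity check: (A − (-1)·I) v_1 = (0, 0, 0, 0)ᵀ = 0. ✓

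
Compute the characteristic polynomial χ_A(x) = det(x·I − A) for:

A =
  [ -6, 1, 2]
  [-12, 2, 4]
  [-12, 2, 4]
x^3

Expanding det(x·I − A) (e.g. by cofactor expansion or by noting that A is similar to its Jordan form J, which has the same characteristic polynomial as A) gives
  χ_A(x) = x^3
which factors as x^3. The eigenvalues (with algebraic multiplicities) are λ = 0 with multiplicity 3.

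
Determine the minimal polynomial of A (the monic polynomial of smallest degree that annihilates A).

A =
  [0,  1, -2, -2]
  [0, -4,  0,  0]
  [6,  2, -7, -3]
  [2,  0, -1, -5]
x^2 + 8*x + 16

The characteristic polynomial is χ_A(x) = (x + 4)^4, so the eigenvalues are known. The minimal polynomial is
  m_A(x) = Π_λ (x − λ)^{k_λ}
where k_λ is the size of the *largest* Jordan block for λ (equivalently, the smallest k with (A − λI)^k v = 0 for every generalised eigenvector v of λ).

  λ = -4: largest Jordan block has size 2, contributing (x + 4)^2

So m_A(x) = (x + 4)^2 = x^2 + 8*x + 16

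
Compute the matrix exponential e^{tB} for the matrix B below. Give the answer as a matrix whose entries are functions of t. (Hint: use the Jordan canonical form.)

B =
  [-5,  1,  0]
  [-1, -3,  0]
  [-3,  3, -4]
e^{tB} =
  [-t*exp(-4*t) + exp(-4*t), t*exp(-4*t), 0]
  [-t*exp(-4*t), t*exp(-4*t) + exp(-4*t), 0]
  [-3*t*exp(-4*t), 3*t*exp(-4*t), exp(-4*t)]

Strategy: write B = P · J · P⁻¹ where J is a Jordan canonical form, so e^{tB} = P · e^{tJ} · P⁻¹, and e^{tJ} can be computed block-by-block.

B has Jordan form
J =
  [-4,  1,  0]
  [ 0, -4,  0]
  [ 0,  0, -4]
(up to reordering of blocks).

Per-block formulas:
  For a 2×2 Jordan block J_2(-4): exp(t · J_2(-4)) = e^(-4t)·(I + t·N), where N is the 2×2 nilpotent shift.
  For a 1×1 block at λ = -4: exp(t · [-4]) = [e^(-4t)].

After assembling e^{tJ} and conjugating by P, we get:

e^{tB} =
  [-t*exp(-4*t) + exp(-4*t), t*exp(-4*t), 0]
  [-t*exp(-4*t), t*exp(-4*t) + exp(-4*t), 0]
  [-3*t*exp(-4*t), 3*t*exp(-4*t), exp(-4*t)]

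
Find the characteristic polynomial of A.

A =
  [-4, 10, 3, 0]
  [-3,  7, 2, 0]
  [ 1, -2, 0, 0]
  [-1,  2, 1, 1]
x^4 - 4*x^3 + 6*x^2 - 4*x + 1

Expanding det(x·I − A) (e.g. by cofactor expansion or by noting that A is similar to its Jordan form J, which has the same characteristic polynomial as A) gives
  χ_A(x) = x^4 - 4*x^3 + 6*x^2 - 4*x + 1
which factors as (x - 1)^4. The eigenvalues (with algebraic multiplicities) are λ = 1 with multiplicity 4.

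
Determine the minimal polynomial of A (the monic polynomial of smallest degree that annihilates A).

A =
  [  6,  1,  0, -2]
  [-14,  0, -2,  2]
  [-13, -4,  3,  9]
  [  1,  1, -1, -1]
x^2 - 4*x + 4

The characteristic polynomial is χ_A(x) = (x - 2)^4, so the eigenvalues are known. The minimal polynomial is
  m_A(x) = Π_λ (x − λ)^{k_λ}
where k_λ is the size of the *largest* Jordan block for λ (equivalently, the smallest k with (A − λI)^k v = 0 for every generalised eigenvector v of λ).

  λ = 2: largest Jordan block has size 2, contributing (x − 2)^2

So m_A(x) = (x - 2)^2 = x^2 - 4*x + 4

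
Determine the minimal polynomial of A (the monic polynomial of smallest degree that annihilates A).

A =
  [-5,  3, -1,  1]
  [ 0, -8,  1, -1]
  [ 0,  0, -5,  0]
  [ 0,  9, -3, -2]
x^2 + 10*x + 25

The characteristic polynomial is χ_A(x) = (x + 5)^4, so the eigenvalues are known. The minimal polynomial is
  m_A(x) = Π_λ (x − λ)^{k_λ}
where k_λ is the size of the *largest* Jordan block for λ (equivalently, the smallest k with (A − λI)^k v = 0 for every generalised eigenvector v of λ).

  λ = -5: largest Jordan block has size 2, contributing (x + 5)^2

So m_A(x) = (x + 5)^2 = x^2 + 10*x + 25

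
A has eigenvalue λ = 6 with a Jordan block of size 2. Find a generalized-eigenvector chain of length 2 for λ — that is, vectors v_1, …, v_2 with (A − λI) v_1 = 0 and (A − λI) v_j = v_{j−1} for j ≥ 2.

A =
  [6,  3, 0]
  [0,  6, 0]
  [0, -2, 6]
A Jordan chain for λ = 6 of length 2:
v_1 = (3, 0, -2)ᵀ
v_2 = (0, 1, 0)ᵀ

Let N = A − (6)·I. We want v_2 with N^2 v_2 = 0 but N^1 v_2 ≠ 0; then v_{j-1} := N · v_j for j = 2, …, 2.

Pick v_2 = (0, 1, 0)ᵀ.
Then v_1 = N · v_2 = (3, 0, -2)ᵀ.

Sanity check: (A − (6)·I) v_1 = (0, 0, 0)ᵀ = 0. ✓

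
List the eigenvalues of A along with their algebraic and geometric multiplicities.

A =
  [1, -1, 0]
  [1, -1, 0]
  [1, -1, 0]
λ = 0: alg = 3, geom = 2

Step 1 — factor the characteristic polynomial to read off the algebraic multiplicities:
  χ_A(x) = x^3

Step 2 — compute geometric multiplicities via the rank-nullity identity g(λ) = n − rank(A − λI):
  rank(A − (0)·I) = 1, so dim ker(A − (0)·I) = n − 1 = 2

Summary:
  λ = 0: algebraic multiplicity = 3, geometric multiplicity = 2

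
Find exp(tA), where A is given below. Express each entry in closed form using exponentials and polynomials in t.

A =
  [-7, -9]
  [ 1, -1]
e^{tA} =
  [-3*t*exp(-4*t) + exp(-4*t), -9*t*exp(-4*t)]
  [t*exp(-4*t), 3*t*exp(-4*t) + exp(-4*t)]

Strategy: write A = P · J · P⁻¹ where J is a Jordan canonical form, so e^{tA} = P · e^{tJ} · P⁻¹, and e^{tJ} can be computed block-by-block.

A has Jordan form
J =
  [-4,  1]
  [ 0, -4]
(up to reordering of blocks).

Per-block formulas:
  For a 2×2 Jordan block J_2(-4): exp(t · J_2(-4)) = e^(-4t)·(I + t·N), where N is the 2×2 nilpotent shift.

After assembling e^{tJ} and conjugating by P, we get:

e^{tA} =
  [-3*t*exp(-4*t) + exp(-4*t), -9*t*exp(-4*t)]
  [t*exp(-4*t), 3*t*exp(-4*t) + exp(-4*t)]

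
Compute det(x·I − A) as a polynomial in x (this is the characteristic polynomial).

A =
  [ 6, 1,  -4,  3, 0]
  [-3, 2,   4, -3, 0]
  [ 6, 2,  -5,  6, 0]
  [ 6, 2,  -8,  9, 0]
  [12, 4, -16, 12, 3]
x^5 - 15*x^4 + 90*x^3 - 270*x^2 + 405*x - 243

Expanding det(x·I − A) (e.g. by cofactor expansion or by noting that A is similar to its Jordan form J, which has the same characteristic polynomial as A) gives
  χ_A(x) = x^5 - 15*x^4 + 90*x^3 - 270*x^2 + 405*x - 243
which factors as (x - 3)^5. The eigenvalues (with algebraic multiplicities) are λ = 3 with multiplicity 5.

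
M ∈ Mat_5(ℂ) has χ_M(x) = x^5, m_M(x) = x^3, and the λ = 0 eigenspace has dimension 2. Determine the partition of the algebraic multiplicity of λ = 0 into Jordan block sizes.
Block sizes for λ = 0: [3, 2]

Step 1 — from the characteristic polynomial, algebraic multiplicity of λ = 0 is 5. From dim ker(M − (0)·I) = 2, there are exactly 2 Jordan blocks for λ = 0.
Step 2 — from the minimal polynomial, the factor (x − 0)^3 tells us the largest block for λ = 0 has size 3.
Step 3 — with total size 5, 2 blocks, and largest block 3, the block sizes (in nonincreasing order) are [3, 2].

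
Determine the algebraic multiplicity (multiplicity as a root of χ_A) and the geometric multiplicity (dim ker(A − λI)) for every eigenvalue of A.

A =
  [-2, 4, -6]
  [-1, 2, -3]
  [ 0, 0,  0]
λ = 0: alg = 3, geom = 2

Step 1 — factor the characteristic polynomial to read off the algebraic multiplicities:
  χ_A(x) = x^3

Step 2 — compute geometric multiplicities via the rank-nullity identity g(λ) = n − rank(A − λI):
  rank(A − (0)·I) = 1, so dim ker(A − (0)·I) = n − 1 = 2

Summary:
  λ = 0: algebraic multiplicity = 3, geometric multiplicity = 2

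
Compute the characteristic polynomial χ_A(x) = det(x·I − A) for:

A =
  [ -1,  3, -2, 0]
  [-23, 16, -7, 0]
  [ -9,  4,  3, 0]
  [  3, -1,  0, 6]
x^4 - 24*x^3 + 216*x^2 - 864*x + 1296

Expanding det(x·I − A) (e.g. by cofactor expansion or by noting that A is similar to its Jordan form J, which has the same characteristic polynomial as A) gives
  χ_A(x) = x^4 - 24*x^3 + 216*x^2 - 864*x + 1296
which factors as (x - 6)^4. The eigenvalues (with algebraic multiplicities) are λ = 6 with multiplicity 4.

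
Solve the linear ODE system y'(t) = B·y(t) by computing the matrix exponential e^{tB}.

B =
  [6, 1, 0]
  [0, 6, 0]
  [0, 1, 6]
e^{tB} =
  [exp(6*t), t*exp(6*t), 0]
  [0, exp(6*t), 0]
  [0, t*exp(6*t), exp(6*t)]

Strategy: write B = P · J · P⁻¹ where J is a Jordan canonical form, so e^{tB} = P · e^{tJ} · P⁻¹, and e^{tJ} can be computed block-by-block.

B has Jordan form
J =
  [6, 1, 0]
  [0, 6, 0]
  [0, 0, 6]
(up to reordering of blocks).

Per-block formulas:
  For a 1×1 block at λ = 6: exp(t · [6]) = [e^(6t)].
  For a 2×2 Jordan block J_2(6): exp(t · J_2(6)) = e^(6t)·(I + t·N), where N is the 2×2 nilpotent shift.

After assembling e^{tJ} and conjugating by P, we get:

e^{tB} =
  [exp(6*t), t*exp(6*t), 0]
  [0, exp(6*t), 0]
  [0, t*exp(6*t), exp(6*t)]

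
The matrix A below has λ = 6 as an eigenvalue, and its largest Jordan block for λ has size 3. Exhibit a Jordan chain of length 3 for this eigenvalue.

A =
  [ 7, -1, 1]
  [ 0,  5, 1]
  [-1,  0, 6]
A Jordan chain for λ = 6 of length 3:
v_1 = (0, -1, -1)ᵀ
v_2 = (1, 0, -1)ᵀ
v_3 = (1, 0, 0)ᵀ

Let N = A − (6)·I. We want v_3 with N^3 v_3 = 0 but N^2 v_3 ≠ 0; then v_{j-1} := N · v_j for j = 3, …, 2.

Pick v_3 = (1, 0, 0)ᵀ.
Then v_2 = N · v_3 = (1, 0, -1)ᵀ.
Then v_1 = N · v_2 = (0, -1, -1)ᵀ.

Sanity check: (A − (6)·I) v_1 = (0, 0, 0)ᵀ = 0. ✓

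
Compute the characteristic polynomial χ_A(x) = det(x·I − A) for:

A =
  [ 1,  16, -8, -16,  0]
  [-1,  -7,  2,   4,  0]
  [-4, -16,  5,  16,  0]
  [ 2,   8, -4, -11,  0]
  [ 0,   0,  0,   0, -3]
x^5 + 15*x^4 + 90*x^3 + 270*x^2 + 405*x + 243

Expanding det(x·I − A) (e.g. by cofactor expansion or by noting that A is similar to its Jordan form J, which has the same characteristic polynomial as A) gives
  χ_A(x) = x^5 + 15*x^4 + 90*x^3 + 270*x^2 + 405*x + 243
which factors as (x + 3)^5. The eigenvalues (with algebraic multiplicities) are λ = -3 with multiplicity 5.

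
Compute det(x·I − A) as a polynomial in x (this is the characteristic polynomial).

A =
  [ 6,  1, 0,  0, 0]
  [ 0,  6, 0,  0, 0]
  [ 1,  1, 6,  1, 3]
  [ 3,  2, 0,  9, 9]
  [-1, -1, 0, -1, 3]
x^5 - 30*x^4 + 360*x^3 - 2160*x^2 + 6480*x - 7776

Expanding det(x·I − A) (e.g. by cofactor expansion or by noting that A is similar to its Jordan form J, which has the same characteristic polynomial as A) gives
  χ_A(x) = x^5 - 30*x^4 + 360*x^3 - 2160*x^2 + 6480*x - 7776
which factors as (x - 6)^5. The eigenvalues (with algebraic multiplicities) are λ = 6 with multiplicity 5.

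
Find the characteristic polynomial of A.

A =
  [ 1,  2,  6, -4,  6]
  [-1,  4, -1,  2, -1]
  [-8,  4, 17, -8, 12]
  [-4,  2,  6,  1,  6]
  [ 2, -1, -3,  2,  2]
x^5 - 25*x^4 + 250*x^3 - 1250*x^2 + 3125*x - 3125

Expanding det(x·I − A) (e.g. by cofactor expansion or by noting that A is similar to its Jordan form J, which has the same characteristic polynomial as A) gives
  χ_A(x) = x^5 - 25*x^4 + 250*x^3 - 1250*x^2 + 3125*x - 3125
which factors as (x - 5)^5. The eigenvalues (with algebraic multiplicities) are λ = 5 with multiplicity 5.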